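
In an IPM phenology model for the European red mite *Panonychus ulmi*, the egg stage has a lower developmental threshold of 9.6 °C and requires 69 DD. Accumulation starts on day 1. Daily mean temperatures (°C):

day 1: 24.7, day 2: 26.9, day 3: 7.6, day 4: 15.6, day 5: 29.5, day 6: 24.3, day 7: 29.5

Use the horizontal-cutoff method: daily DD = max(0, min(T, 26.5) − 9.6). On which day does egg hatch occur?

Daily DD above 9.6 °C (capped at 16.9): 15.1, 16.9, 0.0, 6.0, 16.9, 14.7, 16.9.
Cumulative: 15.1, 32.0, 32.0, 38.0, 54.9, 69.6, 86.5.
The total first reaches 69 DD on day 6.

day 6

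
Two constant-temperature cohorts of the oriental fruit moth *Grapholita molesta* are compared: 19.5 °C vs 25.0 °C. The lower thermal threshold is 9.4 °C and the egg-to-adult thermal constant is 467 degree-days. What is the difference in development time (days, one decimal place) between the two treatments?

At 19.5 °C: 467 / (19.5 − 9.4) = 467 / 10.1 = 46.238 d.
At 25.0 °C: 467 / (25.0 − 9.4) = 467 / 15.6 = 29.936 d.
Difference = |46.238 − 29.936| = 16.302 ≈ 16.3 days.

16.3 days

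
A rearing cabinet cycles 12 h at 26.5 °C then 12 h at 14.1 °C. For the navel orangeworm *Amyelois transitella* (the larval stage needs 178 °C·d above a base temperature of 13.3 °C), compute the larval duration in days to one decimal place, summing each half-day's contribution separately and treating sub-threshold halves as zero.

Day half: max(0, 26.5 − 13.3) × 0.5 = 13.2 × 0.5 = 6.60 DD.
Night half: max(0, 14.1 − 13.3) × 0.5 = 0.8 × 0.5 = 0.40 DD.
Per 24 h: 7.00 DD/day.
Duration = 178 / 7.00 = 25.429 ≈ 25.4 days.

25.4 days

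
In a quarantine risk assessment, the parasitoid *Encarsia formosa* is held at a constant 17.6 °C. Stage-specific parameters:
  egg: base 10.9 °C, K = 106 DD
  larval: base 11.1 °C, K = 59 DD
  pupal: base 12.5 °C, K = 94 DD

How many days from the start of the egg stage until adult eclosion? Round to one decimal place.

egg: 106 / (17.6 − 10.9) = 106 / 6.7 = 15.821 d.
larval: 59 / (17.6 − 11.1) = 59 / 6.5 = 9.077 d.
pupal: 94 / (17.6 − 12.5) = 94 / 5.1 = 18.431 d.
Sum = 43.329 ≈ 43.3 days.

43.3 days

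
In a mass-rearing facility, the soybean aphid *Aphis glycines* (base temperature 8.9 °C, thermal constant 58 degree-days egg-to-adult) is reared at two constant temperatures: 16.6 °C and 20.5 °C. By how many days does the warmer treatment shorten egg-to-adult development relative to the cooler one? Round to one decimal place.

At 16.6 °C: 58 / (16.6 − 8.9) = 58 / 7.7 = 7.532 d.
At 20.5 °C: 58 / (20.5 − 8.9) = 58 / 11.6 = 5.000 d.
Difference = |7.532 − 5.000| = 2.532 ≈ 2.5 days.

2.5 days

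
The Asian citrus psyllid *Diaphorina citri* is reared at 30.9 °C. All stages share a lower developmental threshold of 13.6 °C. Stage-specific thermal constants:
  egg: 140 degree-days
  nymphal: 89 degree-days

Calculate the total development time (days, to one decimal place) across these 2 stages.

Daily accumulation at 30.9 °C = 30.9 − 13.6 = 17.3 DD/day.
Total K = 140 + 89 = 229 DD.
Total duration = 229 / 17.3 = 13.237 ≈ 13.2 days.

13.2 days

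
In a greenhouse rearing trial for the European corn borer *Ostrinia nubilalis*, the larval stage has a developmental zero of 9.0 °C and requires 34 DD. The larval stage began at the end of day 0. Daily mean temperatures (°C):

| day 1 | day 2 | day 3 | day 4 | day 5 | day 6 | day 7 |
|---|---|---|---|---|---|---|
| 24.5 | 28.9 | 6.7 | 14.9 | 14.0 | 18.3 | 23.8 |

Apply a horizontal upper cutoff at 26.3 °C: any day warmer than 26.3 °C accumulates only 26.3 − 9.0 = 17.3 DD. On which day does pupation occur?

Daily DD above 9.0 °C (capped at 17.3): 15.5, 17.3, 0.0, 5.9, 5.0, 9.3, 14.8.
Cumulative: 15.5, 32.8, 32.8, 38.7, 43.7, 53.0, 67.8.
The total first reaches 34 DD on day 4.

day 4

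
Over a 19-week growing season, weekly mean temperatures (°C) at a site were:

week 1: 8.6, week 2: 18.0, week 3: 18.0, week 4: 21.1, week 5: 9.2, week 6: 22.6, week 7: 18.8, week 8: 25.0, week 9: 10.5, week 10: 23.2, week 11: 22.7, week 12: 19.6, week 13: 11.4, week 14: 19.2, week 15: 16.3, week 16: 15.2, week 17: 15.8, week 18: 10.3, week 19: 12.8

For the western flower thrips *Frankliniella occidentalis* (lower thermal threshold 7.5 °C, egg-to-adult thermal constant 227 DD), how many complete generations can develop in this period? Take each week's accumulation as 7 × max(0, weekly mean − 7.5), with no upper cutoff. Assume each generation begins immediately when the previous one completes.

5 generations

Weekly DD (7 × max(0, T̄ − 7.5)): 7.7, 73.5, 73.5, 95.2, 11.9, 105.7, 79.1, 122.5, 21.0, 109.9, 106.4, 84.7, 27.3, 81.9, 61.6, 53.9, 58.1, 19.6, 37.1.
Season total = 1230.6 DD.
Complete generations = ⌊1230.6 / 227⌋ = 5.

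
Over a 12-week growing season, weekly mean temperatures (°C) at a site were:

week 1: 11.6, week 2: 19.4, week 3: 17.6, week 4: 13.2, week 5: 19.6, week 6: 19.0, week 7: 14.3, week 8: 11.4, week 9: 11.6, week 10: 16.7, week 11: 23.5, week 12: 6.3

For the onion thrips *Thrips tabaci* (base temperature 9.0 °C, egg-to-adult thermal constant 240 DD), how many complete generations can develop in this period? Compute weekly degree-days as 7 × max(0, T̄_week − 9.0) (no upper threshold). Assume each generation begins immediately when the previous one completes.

Weekly DD (7 × max(0, T̄ − 9.0)): 18.2, 72.8, 60.2, 29.4, 74.2, 70.0, 37.1, 16.8, 18.2, 53.9, 101.5, 0.0.
Season total = 552.3 DD.
Complete generations = ⌊552.3 / 240⌋ = 2.

2 generations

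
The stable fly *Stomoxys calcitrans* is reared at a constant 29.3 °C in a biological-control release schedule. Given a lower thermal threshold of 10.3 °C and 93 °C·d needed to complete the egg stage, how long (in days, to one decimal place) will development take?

Daily accumulation = 29.3 − 10.3 = 19.0 DD/day.
Duration = 93 / 19.0 = 4.895 ≈ 4.9 days.

4.9 days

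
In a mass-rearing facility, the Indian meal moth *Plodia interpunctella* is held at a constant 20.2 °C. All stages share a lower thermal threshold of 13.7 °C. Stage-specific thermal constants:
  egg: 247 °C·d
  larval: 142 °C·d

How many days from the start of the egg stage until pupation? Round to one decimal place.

59.8 days

Daily accumulation at 20.2 °C = 20.2 − 13.7 = 6.5 DD/day.
Total K = 247 + 142 = 389 DD.
Total duration = 389 / 6.5 = 59.846 ≈ 59.8 days.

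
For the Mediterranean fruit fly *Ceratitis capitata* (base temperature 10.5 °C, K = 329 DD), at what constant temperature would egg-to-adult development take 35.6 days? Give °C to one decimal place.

Required daily accumulation = 329 / 35.6 = 9.242 DD/day.
T = T_base + 9.242 = 10.5 + 9.242 = 19.742 ≈ 19.7 °C.

19.7 °C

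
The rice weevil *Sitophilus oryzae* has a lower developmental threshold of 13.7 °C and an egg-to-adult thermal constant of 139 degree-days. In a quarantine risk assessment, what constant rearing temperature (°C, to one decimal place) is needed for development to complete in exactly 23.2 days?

19.7 °C

Required daily accumulation = 139 / 23.2 = 5.991 DD/day.
T = T_base + 5.991 = 13.7 + 5.991 = 19.691 ≈ 19.7 °C.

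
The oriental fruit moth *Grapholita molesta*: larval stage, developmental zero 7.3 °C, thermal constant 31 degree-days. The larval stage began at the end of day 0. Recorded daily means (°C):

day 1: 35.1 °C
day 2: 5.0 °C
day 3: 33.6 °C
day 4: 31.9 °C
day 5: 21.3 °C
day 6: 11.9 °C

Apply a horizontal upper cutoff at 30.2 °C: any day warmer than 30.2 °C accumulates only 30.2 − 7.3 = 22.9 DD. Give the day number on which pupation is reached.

Daily DD above 7.3 °C (capped at 22.9): 22.9, 0.0, 22.9, 22.9, 14.0, 4.6.
Cumulative: 22.9, 22.9, 45.8, 68.7, 82.7, 87.3.
The total first reaches 31 DD on day 3.

day 3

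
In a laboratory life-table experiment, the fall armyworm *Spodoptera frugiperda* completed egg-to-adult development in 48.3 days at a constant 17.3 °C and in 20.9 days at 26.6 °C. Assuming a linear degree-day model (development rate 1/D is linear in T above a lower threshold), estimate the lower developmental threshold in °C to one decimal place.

Linear rate model ⇒ the product D·(T − T_b) is constant across temperatures.
48.3·(17.3 − T_b) = 20.9·(26.6 − T_b)
T_b = (48.3·17.3 − 20.9·26.6) / (48.3 − 20.9) = 279.65 / 27.4 = 10.206 °C ≈ 10.2 °C.

10.2 °C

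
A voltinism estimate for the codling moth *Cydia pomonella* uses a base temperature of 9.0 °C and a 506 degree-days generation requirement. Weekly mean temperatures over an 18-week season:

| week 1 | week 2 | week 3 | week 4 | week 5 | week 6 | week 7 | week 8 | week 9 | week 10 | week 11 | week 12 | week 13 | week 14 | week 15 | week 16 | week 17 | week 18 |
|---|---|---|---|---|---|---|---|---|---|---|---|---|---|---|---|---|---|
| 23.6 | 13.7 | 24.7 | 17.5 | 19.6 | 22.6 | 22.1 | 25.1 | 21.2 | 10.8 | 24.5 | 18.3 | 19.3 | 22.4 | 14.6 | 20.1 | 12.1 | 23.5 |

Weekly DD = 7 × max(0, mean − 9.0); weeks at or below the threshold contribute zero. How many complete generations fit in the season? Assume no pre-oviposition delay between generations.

2 generations

Weekly DD (7 × max(0, T̄ − 9.0)): 102.2, 32.9, 109.9, 59.5, 74.2, 95.2, 91.7, 112.7, 85.4, 12.6, 108.5, 65.1, 72.1, 93.8, 39.2, 77.7, 21.7, 101.5.
Season total = 1355.9 DD.
Complete generations = ⌊1355.9 / 506⌋ = 2.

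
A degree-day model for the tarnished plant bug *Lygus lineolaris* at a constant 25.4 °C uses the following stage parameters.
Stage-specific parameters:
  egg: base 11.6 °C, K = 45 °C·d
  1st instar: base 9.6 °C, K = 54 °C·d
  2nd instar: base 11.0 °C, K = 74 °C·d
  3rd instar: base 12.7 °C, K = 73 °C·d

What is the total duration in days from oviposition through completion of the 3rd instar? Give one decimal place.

17.6 days

egg: 45 / (25.4 − 11.6) = 45 / 13.8 = 3.261 d.
1st instar: 54 / (25.4 − 9.6) = 54 / 15.8 = 3.418 d.
2nd instar: 74 / (25.4 − 11.0) = 74 / 14.4 = 5.139 d.
3rd instar: 73 / (25.4 − 12.7) = 73 / 12.7 = 5.748 d.
Sum = 17.566 ≈ 17.6 days.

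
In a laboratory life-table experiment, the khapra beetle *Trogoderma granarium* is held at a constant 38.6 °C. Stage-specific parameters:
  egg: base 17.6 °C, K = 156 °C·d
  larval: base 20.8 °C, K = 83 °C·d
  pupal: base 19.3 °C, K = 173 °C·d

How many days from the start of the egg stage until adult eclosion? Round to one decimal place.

21.1 days

egg: 156 / (38.6 − 17.6) = 156 / 21.0 = 7.429 d.
larval: 83 / (38.6 − 20.8) = 83 / 17.8 = 4.663 d.
pupal: 173 / (38.6 − 19.3) = 173 / 19.3 = 8.964 d.
Sum = 21.055 ≈ 21.1 days.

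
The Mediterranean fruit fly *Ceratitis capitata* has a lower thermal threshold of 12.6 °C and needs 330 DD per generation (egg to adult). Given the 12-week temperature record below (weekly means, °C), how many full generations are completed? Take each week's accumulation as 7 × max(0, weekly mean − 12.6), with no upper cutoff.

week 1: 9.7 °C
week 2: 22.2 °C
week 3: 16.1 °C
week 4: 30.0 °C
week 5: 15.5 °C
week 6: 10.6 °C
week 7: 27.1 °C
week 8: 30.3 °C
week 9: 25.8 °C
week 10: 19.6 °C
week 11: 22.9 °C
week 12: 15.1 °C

2 generations

Weekly DD (7 × max(0, T̄ − 12.6)): 0.0, 67.2, 24.5, 121.8, 20.3, 0.0, 101.5, 123.9, 92.4, 49.0, 72.1, 17.5.
Season total = 690.2 DD.
Complete generations = ⌊690.2 / 330⌋ = 2.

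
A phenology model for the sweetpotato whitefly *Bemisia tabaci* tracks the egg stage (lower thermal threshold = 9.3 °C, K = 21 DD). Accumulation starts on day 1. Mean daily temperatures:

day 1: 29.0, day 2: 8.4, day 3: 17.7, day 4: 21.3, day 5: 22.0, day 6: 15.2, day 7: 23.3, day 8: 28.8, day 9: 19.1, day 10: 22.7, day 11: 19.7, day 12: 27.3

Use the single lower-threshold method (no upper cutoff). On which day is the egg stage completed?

Daily DD above 9.3 °C: 19.7, 0.0, 8.4, 12.0, 12.7, 5.9, 14.0, 19.5, 9.8, 13.4, 10.4, 18.0.
Cumulative: 19.7, 19.7, 28.1, 40.1, 52.8, 58.7, 72.7, 92.2, 102.0, 115.4, 125.8, 143.8.
The total first reaches 21 DD on day 3.

day 3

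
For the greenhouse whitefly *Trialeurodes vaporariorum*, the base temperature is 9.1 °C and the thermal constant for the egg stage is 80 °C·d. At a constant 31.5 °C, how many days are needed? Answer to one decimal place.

Daily accumulation = 31.5 − 9.1 = 22.4 DD/day.
Duration = 80 / 22.4 = 3.571 ≈ 3.6 days.

3.6 days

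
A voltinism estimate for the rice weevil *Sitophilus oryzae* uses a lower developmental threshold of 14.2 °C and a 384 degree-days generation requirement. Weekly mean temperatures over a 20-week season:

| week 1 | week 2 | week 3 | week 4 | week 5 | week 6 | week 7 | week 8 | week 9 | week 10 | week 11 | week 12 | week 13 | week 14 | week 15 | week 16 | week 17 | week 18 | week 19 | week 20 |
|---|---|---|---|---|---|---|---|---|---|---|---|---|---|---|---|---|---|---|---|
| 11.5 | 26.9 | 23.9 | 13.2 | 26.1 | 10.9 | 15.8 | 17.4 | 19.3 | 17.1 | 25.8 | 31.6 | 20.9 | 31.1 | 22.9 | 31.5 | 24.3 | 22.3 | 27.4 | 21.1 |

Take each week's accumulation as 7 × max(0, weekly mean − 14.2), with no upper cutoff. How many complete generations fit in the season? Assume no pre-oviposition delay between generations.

2 generations

Weekly DD (7 × max(0, T̄ − 14.2)): 0.0, 88.9, 67.9, 0.0, 83.3, 0.0, 11.2, 22.4, 35.7, 20.3, 81.2, 121.8, 46.9, 118.3, 60.9, 121.1, 70.7, 56.7, 92.4, 48.3.
Season total = 1148.0 DD.
Complete generations = ⌊1148.0 / 384⌋ = 2.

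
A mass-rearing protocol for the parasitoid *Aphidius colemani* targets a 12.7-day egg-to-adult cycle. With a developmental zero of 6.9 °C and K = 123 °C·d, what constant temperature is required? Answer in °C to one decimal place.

16.6 °C

Required daily accumulation = 123 / 12.7 = 9.685 DD/day.
T = T_base + 9.685 = 6.9 + 9.685 = 16.585 ≈ 16.6 °C.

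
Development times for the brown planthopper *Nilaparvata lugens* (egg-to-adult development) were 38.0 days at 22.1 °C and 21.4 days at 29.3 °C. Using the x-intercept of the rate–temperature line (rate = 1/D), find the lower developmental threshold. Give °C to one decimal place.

12.8 °C

Under the model K = D·(T − T_b), so D₁·(T₁ − T_b) = D₂·(T₂ − T_b).
38.0·(22.1 − T_b) = 21.4·(29.3 − T_b)
T_b = (38.0·22.1 − 21.4·29.3) / (38.0 − 21.4) = 212.78 / 16.6 = 12.818 °C ≈ 12.8 °C.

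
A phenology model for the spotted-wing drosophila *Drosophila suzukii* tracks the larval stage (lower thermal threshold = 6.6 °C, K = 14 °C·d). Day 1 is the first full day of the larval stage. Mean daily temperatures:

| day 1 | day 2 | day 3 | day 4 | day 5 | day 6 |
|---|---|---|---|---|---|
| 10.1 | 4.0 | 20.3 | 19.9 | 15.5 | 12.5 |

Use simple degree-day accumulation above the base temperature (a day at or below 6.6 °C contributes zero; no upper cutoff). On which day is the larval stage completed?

day 3

Daily DD above 6.6 °C: 3.5, 0.0, 13.7, 13.3, 8.9, 5.9.
Cumulative: 3.5, 3.5, 17.2, 30.5, 39.4, 45.3.
The total first reaches 14 DD on day 3.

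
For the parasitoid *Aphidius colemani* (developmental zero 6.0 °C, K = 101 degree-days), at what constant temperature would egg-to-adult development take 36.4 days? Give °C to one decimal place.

8.8 °C

Required daily accumulation = 101 / 36.4 = 2.775 DD/day.
T = T_base + 2.775 = 6.0 + 2.775 = 8.775 ≈ 8.8 °C.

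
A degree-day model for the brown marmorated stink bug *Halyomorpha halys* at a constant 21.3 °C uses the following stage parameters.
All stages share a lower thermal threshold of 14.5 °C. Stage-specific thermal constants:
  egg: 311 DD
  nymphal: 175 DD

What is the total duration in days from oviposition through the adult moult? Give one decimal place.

71.5 days

Daily accumulation at 21.3 °C = 21.3 − 14.5 = 6.8 DD/day.
Total K = 311 + 175 = 486 DD.
Total duration = 486 / 6.8 = 71.471 ≈ 71.5 days.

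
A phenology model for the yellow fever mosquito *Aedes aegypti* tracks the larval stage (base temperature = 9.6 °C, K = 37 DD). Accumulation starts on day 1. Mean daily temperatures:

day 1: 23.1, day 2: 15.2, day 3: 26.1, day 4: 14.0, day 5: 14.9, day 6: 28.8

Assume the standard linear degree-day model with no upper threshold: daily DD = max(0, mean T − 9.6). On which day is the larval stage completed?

Daily DD above 9.6 °C: 13.5, 5.6, 16.5, 4.4, 5.3, 19.2.
Cumulative: 13.5, 19.1, 35.6, 40.0, 45.3, 64.5.
The total first reaches 37 DD on day 4.

day 4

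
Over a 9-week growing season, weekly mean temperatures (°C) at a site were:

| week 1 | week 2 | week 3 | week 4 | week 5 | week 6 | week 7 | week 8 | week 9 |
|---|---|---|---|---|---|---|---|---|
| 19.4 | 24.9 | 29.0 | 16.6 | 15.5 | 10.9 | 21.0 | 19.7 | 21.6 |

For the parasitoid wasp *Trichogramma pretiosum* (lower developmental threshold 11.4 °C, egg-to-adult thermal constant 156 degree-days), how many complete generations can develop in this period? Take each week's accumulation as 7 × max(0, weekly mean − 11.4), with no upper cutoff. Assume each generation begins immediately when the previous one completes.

Weekly DD (7 × max(0, T̄ − 11.4)): 56.0, 94.5, 123.2, 36.4, 28.7, 0.0, 67.2, 58.1, 71.4.
Season total = 535.5 DD.
Complete generations = ⌊535.5 / 156⌋ = 3.

3 generations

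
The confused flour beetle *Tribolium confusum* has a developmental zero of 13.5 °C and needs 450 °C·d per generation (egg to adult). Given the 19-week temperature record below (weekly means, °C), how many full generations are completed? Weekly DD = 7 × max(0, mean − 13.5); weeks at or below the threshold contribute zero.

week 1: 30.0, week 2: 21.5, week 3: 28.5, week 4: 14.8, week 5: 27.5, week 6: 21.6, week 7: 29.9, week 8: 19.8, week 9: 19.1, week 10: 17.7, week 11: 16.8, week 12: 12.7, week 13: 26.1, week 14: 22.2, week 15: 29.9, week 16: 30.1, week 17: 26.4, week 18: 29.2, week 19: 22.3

Weekly DD (7 × max(0, T̄ − 13.5)): 115.5, 56.0, 105.0, 9.1, 98.0, 56.7, 114.8, 44.1, 39.2, 29.4, 23.1, 0.0, 88.2, 60.9, 114.8, 116.2, 90.3, 109.9, 61.6.
Season total = 1332.8 DD.
Complete generations = ⌊1332.8 / 450⌋ = 2.

2 generations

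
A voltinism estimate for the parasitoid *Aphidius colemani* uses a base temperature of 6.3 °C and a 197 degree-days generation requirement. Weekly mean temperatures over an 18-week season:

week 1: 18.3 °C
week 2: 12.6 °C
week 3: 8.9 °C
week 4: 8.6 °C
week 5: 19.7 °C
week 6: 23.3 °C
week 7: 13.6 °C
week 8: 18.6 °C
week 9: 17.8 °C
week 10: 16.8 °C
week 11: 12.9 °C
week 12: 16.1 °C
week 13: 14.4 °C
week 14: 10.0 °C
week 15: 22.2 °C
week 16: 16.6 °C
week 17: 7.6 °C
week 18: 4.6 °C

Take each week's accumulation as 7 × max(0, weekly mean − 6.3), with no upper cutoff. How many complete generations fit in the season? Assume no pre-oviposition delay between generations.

Weekly DD (7 × max(0, T̄ − 6.3)): 84.0, 44.1, 18.2, 16.1, 93.8, 119.0, 51.1, 86.1, 80.5, 73.5, 46.2, 68.6, 56.7, 25.9, 111.3, 72.1, 9.1, 0.0.
Season total = 1056.3 DD.
Complete generations = ⌊1056.3 / 197⌋ = 5.

5 generations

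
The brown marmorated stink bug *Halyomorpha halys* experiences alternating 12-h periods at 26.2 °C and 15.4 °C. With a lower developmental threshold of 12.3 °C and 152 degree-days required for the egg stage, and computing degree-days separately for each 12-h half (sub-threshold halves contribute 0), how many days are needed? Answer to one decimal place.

17.9 days

Day half: max(0, 26.2 − 12.3) × 0.5 = 13.9 × 0.5 = 6.95 DD.
Night half: max(0, 15.4 − 12.3) × 0.5 = 3.1 × 0.5 = 1.55 DD.
Per 24 h: 8.50 DD/day.
Duration = 152 / 8.50 = 17.882 ≈ 17.9 days.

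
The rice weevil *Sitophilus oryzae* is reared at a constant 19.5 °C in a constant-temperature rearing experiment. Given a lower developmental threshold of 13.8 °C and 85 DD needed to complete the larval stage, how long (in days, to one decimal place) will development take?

14.9 days

Daily accumulation = 19.5 − 13.8 = 5.7 DD/day.
Duration = 85 / 5.7 = 14.912 ≈ 14.9 days.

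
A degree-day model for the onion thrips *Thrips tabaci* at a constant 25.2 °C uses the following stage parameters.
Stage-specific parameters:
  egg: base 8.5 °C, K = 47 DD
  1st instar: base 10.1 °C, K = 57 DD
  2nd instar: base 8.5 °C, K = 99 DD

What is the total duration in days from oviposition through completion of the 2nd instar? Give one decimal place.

egg: 47 / (25.2 − 8.5) = 47 / 16.7 = 2.814 d.
1st instar: 57 / (25.2 − 10.1) = 57 / 15.1 = 3.775 d.
2nd instar: 99 / (25.2 − 8.5) = 99 / 16.7 = 5.928 d.
Sum = 12.517 ≈ 12.5 days.

12.5 days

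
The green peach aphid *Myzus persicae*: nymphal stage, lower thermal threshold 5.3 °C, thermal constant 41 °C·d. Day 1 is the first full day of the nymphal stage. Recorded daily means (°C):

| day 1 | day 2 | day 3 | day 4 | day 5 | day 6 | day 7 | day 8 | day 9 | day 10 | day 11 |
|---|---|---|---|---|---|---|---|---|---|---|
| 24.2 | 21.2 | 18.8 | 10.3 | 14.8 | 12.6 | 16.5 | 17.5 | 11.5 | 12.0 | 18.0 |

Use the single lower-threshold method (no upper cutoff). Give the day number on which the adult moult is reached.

day 3

Daily DD above 5.3 °C: 18.9, 15.9, 13.5, 5.0, 9.5, 7.3, 11.2, 12.2, 6.2, 6.7, 12.7.
Cumulative: 18.9, 34.8, 48.3, 53.3, 62.8, 70.1, 81.3, 93.5, 99.7, 106.4, 119.1.
The total first reaches 41 DD on day 3.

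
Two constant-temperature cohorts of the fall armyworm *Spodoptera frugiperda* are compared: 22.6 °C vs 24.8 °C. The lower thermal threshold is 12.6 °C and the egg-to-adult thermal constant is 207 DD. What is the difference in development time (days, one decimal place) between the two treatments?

At 22.6 °C: 207 / (22.6 − 12.6) = 207 / 10.0 = 20.700 d.
At 24.8 °C: 207 / (24.8 − 12.6) = 207 / 12.2 = 16.967 d.
Difference = |20.700 − 16.967| = 3.733 ≈ 3.7 days.

3.7 days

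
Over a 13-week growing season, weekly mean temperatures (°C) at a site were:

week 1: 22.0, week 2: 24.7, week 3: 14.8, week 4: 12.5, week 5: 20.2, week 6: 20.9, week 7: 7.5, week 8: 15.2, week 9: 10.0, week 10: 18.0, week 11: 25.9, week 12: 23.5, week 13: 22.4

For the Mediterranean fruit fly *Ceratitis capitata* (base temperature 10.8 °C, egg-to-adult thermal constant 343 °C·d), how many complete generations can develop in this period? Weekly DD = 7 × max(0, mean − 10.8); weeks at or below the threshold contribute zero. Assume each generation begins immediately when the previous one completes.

Weekly DD (7 × max(0, T̄ − 10.8)): 78.4, 97.3, 28.0, 11.9, 65.8, 70.7, 0.0, 30.8, 0.0, 50.4, 105.7, 88.9, 81.2.
Season total = 709.1 DD.
Complete generations = ⌊709.1 / 343⌋ = 2.

2 generations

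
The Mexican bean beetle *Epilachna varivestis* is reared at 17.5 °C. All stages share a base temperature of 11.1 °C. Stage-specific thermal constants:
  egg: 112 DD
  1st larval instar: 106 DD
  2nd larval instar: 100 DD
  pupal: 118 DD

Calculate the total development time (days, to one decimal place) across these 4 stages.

68.1 days

Daily accumulation at 17.5 °C = 17.5 − 11.1 = 6.4 DD/day.
Total K = 112 + 106 + 100 + 118 = 436 DD.
Total duration = 436 / 6.4 = 68.125 ≈ 68.1 days.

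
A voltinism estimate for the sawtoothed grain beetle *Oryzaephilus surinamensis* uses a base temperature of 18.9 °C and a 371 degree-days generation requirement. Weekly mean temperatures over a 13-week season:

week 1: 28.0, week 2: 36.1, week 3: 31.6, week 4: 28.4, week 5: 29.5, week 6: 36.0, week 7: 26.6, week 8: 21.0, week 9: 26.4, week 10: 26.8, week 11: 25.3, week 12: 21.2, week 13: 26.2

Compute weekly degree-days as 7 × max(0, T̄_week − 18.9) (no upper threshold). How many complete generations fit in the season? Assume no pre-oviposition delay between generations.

Weekly DD (7 × max(0, T̄ − 18.9)): 63.7, 120.4, 88.9, 66.5, 74.2, 119.7, 53.9, 14.7, 52.5, 55.3, 44.8, 16.1, 51.1.
Season total = 821.8 DD.
Complete generations = ⌊821.8 / 371⌋ = 2.

2 generations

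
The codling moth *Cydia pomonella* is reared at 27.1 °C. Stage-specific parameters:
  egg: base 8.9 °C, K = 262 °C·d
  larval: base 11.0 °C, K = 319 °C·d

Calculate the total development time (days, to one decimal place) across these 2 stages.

34.2 days

egg: 262 / (27.1 − 8.9) = 262 / 18.2 = 14.396 d.
larval: 319 / (27.1 − 11.0) = 319 / 16.1 = 19.814 d.
Sum = 34.209 ≈ 34.2 days.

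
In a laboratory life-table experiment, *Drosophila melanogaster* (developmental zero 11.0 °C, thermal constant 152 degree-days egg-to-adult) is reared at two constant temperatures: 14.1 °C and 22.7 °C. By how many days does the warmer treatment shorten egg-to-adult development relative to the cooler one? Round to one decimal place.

At 14.1 °C: 152 / (14.1 − 11.0) = 152 / 3.1 = 49.032 d.
At 22.7 °C: 152 / (22.7 − 11.0) = 152 / 11.7 = 12.991 d.
Difference = |49.032 − 12.991| = 36.041 ≈ 36.0 days.

36.0 days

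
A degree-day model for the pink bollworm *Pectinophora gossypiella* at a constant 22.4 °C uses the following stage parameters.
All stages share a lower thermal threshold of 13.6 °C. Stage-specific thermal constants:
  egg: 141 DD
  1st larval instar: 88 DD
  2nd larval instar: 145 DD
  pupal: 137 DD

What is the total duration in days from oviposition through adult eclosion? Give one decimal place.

Daily accumulation at 22.4 °C = 22.4 − 13.6 = 8.8 DD/day.
Total K = 141 + 88 + 145 + 137 = 511 DD.
Total duration = 511 / 8.8 = 58.068 ≈ 58.1 days.

58.1 days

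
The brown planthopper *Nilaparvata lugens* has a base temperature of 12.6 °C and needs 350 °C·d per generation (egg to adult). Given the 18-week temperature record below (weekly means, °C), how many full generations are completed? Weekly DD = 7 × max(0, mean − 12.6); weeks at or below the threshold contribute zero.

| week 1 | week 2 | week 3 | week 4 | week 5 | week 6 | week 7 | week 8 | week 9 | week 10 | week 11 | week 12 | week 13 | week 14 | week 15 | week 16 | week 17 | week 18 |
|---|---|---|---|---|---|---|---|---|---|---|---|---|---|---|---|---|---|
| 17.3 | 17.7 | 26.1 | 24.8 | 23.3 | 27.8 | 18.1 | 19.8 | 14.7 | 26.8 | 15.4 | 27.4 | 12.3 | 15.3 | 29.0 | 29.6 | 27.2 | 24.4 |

3 generations

Weekly DD (7 × max(0, T̄ − 12.6)): 32.9, 35.7, 94.5, 85.4, 74.9, 106.4, 38.5, 50.4, 14.7, 99.4, 19.6, 103.6, 0.0, 18.9, 114.8, 119.0, 102.2, 82.6.
Season total = 1193.5 DD.
Complete generations = ⌊1193.5 / 350⌋ = 3.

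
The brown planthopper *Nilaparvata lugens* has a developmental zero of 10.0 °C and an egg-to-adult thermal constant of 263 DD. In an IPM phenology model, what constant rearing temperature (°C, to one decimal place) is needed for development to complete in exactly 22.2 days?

21.8 °C

Required daily accumulation = 263 / 22.2 = 11.847 DD/day.
T = T_base + 11.847 = 10.0 + 11.847 = 21.847 ≈ 21.8 °C.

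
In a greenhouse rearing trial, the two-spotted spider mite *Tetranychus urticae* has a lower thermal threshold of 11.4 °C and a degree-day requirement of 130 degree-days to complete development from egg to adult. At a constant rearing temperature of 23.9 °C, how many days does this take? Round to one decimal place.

Daily accumulation = 23.9 − 11.4 = 12.5 DD/day.
Duration = 130 / 12.5 = 10.400 ≈ 10.4 days.

10.4 days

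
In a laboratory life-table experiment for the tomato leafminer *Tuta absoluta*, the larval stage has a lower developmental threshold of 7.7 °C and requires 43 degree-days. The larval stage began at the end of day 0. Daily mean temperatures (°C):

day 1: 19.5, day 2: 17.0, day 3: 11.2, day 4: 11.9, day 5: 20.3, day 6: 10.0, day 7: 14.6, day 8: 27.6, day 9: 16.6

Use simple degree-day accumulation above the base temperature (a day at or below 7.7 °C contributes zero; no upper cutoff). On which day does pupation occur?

day 6

Daily DD above 7.7 °C: 11.8, 9.3, 3.5, 4.2, 12.6, 2.3, 6.9, 19.9, 8.9.
Cumulative: 11.8, 21.1, 24.6, 28.8, 41.4, 43.7, 50.6, 70.5, 79.4.
The total first reaches 43 DD on day 6.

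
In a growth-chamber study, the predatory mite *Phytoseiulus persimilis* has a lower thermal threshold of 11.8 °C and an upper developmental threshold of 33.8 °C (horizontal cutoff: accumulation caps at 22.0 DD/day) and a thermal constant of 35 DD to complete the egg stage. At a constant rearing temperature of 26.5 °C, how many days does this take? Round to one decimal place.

2.4 days

Daily accumulation = 26.5 − 11.8 = 14.7 DD/day.
Duration = 35 / 14.7 = 2.381 ≈ 2.4 days.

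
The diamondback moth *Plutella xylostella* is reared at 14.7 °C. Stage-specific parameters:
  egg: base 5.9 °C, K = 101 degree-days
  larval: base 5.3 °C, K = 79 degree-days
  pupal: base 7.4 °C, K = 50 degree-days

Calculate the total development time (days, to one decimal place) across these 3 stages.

26.7 days

egg: 101 / (14.7 − 5.9) = 101 / 8.8 = 11.477 d.
larval: 79 / (14.7 − 5.3) = 79 / 9.4 = 8.404 d.
pupal: 50 / (14.7 − 7.4) = 50 / 7.3 = 6.849 d.
Sum = 26.731 ≈ 26.7 days.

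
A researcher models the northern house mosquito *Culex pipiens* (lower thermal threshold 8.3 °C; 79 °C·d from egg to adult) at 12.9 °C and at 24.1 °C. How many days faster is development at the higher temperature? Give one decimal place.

12.2 days

At 12.9 °C: 79 / (12.9 − 8.3) = 79 / 4.6 = 17.174 d.
At 24.1 °C: 79 / (24.1 − 8.3) = 79 / 15.8 = 5.000 d.
Difference = |17.174 − 5.000| = 12.174 ≈ 12.2 days.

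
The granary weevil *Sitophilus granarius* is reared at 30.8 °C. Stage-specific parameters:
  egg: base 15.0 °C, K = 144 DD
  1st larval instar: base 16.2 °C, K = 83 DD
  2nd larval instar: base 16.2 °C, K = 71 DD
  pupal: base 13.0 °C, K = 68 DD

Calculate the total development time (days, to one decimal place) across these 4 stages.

23.5 days

egg: 144 / (30.8 − 15.0) = 144 / 15.8 = 9.114 d.
1st larval instar: 83 / (30.8 − 16.2) = 83 / 14.6 = 5.685 d.
2nd larval instar: 71 / (30.8 − 16.2) = 71 / 14.6 = 4.863 d.
pupal: 68 / (30.8 − 13.0) = 68 / 17.8 = 3.820 d.
Sum = 23.482 ≈ 23.5 days.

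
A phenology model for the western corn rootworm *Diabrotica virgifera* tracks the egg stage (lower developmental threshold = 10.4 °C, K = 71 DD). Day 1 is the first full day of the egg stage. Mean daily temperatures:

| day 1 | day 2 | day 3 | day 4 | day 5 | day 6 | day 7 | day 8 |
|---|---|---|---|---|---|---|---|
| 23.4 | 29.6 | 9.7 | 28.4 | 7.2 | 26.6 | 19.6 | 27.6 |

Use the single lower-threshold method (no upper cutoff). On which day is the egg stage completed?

day 7

Daily DD above 10.4 °C: 13.0, 19.2, 0.0, 18.0, 0.0, 16.2, 9.2, 17.2.
Cumulative: 13.0, 32.2, 32.2, 50.2, 50.2, 66.4, 75.6, 92.8.
The total first reaches 71 DD on day 7.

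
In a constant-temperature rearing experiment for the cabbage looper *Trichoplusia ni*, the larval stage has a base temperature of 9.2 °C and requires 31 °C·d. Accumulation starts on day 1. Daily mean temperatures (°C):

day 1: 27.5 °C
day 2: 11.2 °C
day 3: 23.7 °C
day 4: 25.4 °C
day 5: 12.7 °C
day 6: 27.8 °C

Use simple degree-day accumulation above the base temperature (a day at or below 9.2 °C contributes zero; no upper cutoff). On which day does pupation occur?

Daily DD above 9.2 °C: 18.3, 2.0, 14.5, 16.2, 3.5, 18.6.
Cumulative: 18.3, 20.3, 34.8, 51.0, 54.5, 73.1.
The total first reaches 31 DD on day 3.

day 3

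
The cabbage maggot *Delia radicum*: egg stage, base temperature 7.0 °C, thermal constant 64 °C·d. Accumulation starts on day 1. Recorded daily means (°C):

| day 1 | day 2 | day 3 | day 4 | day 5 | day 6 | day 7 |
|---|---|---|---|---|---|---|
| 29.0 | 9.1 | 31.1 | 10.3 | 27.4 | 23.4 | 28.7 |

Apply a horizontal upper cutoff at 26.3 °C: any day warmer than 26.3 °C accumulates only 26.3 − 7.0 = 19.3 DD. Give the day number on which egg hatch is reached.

Daily DD above 7.0 °C (capped at 19.3): 19.3, 2.1, 19.3, 3.3, 19.3, 16.4, 19.3.
Cumulative: 19.3, 21.4, 40.7, 44.0, 63.3, 79.7, 99.0.
The total first reaches 64 DD on day 6.

day 6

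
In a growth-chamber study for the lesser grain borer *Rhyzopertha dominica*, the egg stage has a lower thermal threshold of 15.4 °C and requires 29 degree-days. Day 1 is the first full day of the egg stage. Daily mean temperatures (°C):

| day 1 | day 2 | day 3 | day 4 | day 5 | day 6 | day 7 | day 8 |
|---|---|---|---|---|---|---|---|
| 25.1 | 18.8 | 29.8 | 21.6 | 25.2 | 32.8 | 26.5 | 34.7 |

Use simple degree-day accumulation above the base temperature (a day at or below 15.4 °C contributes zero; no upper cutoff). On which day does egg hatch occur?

day 4

Daily DD above 15.4 °C: 9.7, 3.4, 14.4, 6.2, 9.8, 17.4, 11.1, 19.3.
Cumulative: 9.7, 13.1, 27.5, 33.7, 43.5, 60.9, 72.0, 91.3.
The total first reaches 29 DD on day 4.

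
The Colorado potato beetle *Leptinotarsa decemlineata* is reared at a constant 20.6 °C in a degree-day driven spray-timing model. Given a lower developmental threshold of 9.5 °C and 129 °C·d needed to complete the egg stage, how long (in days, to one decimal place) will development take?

11.6 days

Daily accumulation = 20.6 − 9.5 = 11.1 DD/day.
Duration = 129 / 11.1 = 11.622 ≈ 11.6 days.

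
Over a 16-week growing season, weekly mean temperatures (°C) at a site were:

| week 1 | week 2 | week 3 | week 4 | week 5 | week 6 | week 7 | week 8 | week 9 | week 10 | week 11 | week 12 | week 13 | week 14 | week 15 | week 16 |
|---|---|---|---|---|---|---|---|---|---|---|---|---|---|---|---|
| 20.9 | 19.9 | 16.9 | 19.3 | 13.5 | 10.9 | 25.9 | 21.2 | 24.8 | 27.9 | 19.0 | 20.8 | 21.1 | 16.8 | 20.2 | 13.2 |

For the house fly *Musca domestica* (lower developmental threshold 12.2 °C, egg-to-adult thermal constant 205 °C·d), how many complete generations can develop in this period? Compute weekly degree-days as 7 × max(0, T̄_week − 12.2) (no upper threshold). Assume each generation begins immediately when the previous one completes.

Weekly DD (7 × max(0, T̄ − 12.2)): 60.9, 53.9, 32.9, 49.7, 9.1, 0.0, 95.9, 63.0, 88.2, 109.9, 47.6, 60.2, 62.3, 32.2, 56.0, 7.0.
Season total = 828.8 DD.
Complete generations = ⌊828.8 / 205⌋ = 4.

4 generations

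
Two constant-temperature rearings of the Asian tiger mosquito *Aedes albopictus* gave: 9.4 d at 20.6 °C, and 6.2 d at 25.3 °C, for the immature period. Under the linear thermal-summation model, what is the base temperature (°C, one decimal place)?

Linear rate model ⇒ the product D·(T − T_b) is constant across temperatures.
9.4·(20.6 − T_b) = 6.2·(25.3 − T_b)
T_b = (9.4·20.6 − 6.2·25.3) / (9.4 − 6.2) = 36.78 / 3.2 = 11.494 °C ≈ 11.5 °C.

11.5 °C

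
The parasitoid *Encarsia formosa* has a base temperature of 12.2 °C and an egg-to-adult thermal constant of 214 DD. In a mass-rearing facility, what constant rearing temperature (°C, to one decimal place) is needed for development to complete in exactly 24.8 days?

20.8 °C

Required daily accumulation = 214 / 24.8 = 8.629 DD/day.
T = T_base + 8.629 = 12.2 + 8.629 = 20.829 ≈ 20.8 °C.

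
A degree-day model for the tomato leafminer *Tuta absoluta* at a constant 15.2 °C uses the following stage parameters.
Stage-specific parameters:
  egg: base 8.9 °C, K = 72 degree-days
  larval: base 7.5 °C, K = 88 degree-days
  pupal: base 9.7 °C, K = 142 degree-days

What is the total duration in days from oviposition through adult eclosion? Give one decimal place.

egg: 72 / (15.2 − 8.9) = 72 / 6.3 = 11.429 d.
larval: 88 / (15.2 − 7.5) = 88 / 7.7 = 11.429 d.
pupal: 142 / (15.2 − 9.7) = 142 / 5.5 = 25.818 d.
Sum = 48.675 ≈ 48.7 days.

48.7 days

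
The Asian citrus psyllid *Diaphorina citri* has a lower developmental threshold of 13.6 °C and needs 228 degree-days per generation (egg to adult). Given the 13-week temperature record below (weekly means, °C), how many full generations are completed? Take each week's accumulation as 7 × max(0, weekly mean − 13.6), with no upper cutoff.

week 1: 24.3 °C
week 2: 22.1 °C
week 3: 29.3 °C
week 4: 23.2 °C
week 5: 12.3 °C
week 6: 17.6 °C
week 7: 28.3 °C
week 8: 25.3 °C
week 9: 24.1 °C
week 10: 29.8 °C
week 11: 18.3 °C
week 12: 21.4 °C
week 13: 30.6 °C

4 generations

Weekly DD (7 × max(0, T̄ − 13.6)): 74.9, 59.5, 109.9, 67.2, 0.0, 28.0, 102.9, 81.9, 73.5, 113.4, 32.9, 54.6, 119.0.
Season total = 917.7 DD.
Complete generations = ⌊917.7 / 228⌋ = 4.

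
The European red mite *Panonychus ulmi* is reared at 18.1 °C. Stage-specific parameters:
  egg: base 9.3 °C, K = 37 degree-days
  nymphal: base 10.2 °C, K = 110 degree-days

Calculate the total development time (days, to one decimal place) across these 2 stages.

egg: 37 / (18.1 − 9.3) = 37 / 8.8 = 4.205 d.
nymphal: 110 / (18.1 − 10.2) = 110 / 7.9 = 13.924 d.
Sum = 18.129 ≈ 18.1 days.

18.1 days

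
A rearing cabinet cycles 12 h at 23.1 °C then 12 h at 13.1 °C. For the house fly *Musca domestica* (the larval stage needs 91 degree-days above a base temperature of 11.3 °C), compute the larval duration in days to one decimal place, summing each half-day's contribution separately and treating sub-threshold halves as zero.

13.4 days

Day half: max(0, 23.1 − 11.3) × 0.5 = 11.8 × 0.5 = 5.90 DD.
Night half: max(0, 13.1 − 11.3) × 0.5 = 1.8 × 0.5 = 0.90 DD.
Per 24 h: 6.80 DD/day.
Duration = 91 / 6.80 = 13.382 ≈ 13.4 days.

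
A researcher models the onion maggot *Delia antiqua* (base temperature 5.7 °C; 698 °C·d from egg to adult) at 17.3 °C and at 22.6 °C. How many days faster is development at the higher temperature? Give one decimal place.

At 17.3 °C: 698 / (17.3 − 5.7) = 698 / 11.6 = 60.172 d.
At 22.6 °C: 698 / (22.6 − 5.7) = 698 / 16.9 = 41.302 d.
Difference = |60.172 − 41.302| = 18.871 ≈ 18.9 days.

18.9 days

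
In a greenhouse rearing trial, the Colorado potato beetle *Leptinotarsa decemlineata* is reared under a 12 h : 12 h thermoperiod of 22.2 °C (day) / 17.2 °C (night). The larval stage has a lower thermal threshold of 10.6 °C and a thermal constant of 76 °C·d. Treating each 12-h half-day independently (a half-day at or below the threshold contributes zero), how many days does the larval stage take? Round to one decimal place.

Day half: max(0, 22.2 − 10.6) × 0.5 = 11.6 × 0.5 = 5.80 DD.
Night half: max(0, 17.2 − 10.6) × 0.5 = 6.6 × 0.5 = 3.30 DD.
Per 24 h: 9.10 DD/day.
Duration = 76 / 9.10 = 8.352 ≈ 8.4 days.

8.4 days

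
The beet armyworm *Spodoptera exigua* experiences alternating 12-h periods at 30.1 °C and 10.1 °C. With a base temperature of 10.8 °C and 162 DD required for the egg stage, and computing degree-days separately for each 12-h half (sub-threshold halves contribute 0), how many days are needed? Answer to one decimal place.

Day half: max(0, 30.1 − 10.8) × 0.5 = 19.3 × 0.5 = 9.65 DD.
Night half: max(0, 10.1 − 10.8) × 0.5 = 0.0 × 0.5 = 0.00 DD.
Per 24 h: 9.65 DD/day.
Duration = 162 / 9.65 = 16.788 ≈ 16.8 days.

16.8 days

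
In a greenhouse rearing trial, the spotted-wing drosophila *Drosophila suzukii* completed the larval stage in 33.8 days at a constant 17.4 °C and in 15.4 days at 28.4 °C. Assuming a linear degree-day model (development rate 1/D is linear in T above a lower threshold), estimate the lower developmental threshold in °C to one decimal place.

8.2 °C

Under the model K = D·(T − T_b), so D₁·(T₁ − T_b) = D₂·(T₂ − T_b).
33.8·(17.4 − T_b) = 15.4·(28.4 − T_b)
T_b = (33.8·17.4 − 15.4·28.4) / (33.8 − 15.4) = 150.76 / 18.4 = 8.193 °C ≈ 8.2 °C.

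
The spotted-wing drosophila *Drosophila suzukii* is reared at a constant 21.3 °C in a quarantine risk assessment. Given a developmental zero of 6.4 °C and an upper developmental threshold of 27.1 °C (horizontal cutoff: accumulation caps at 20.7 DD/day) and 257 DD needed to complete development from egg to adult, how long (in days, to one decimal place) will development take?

Daily accumulation = 21.3 − 6.4 = 14.9 DD/day.
Duration = 257 / 14.9 = 17.248 ≈ 17.2 days.

17.2 days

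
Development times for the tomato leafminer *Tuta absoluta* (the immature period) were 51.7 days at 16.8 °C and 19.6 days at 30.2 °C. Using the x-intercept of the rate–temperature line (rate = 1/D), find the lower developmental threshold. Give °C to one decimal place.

8.6 °C

Linear rate model ⇒ the product D·(T − T_b) is constant across temperatures.
51.7·(16.8 − T_b) = 19.6·(30.2 − T_b)
T_b = (51.7·16.8 − 19.6·30.2) / (51.7 − 19.6) = 276.64 / 32.1 = 8.618 °C ≈ 8.6 °C.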